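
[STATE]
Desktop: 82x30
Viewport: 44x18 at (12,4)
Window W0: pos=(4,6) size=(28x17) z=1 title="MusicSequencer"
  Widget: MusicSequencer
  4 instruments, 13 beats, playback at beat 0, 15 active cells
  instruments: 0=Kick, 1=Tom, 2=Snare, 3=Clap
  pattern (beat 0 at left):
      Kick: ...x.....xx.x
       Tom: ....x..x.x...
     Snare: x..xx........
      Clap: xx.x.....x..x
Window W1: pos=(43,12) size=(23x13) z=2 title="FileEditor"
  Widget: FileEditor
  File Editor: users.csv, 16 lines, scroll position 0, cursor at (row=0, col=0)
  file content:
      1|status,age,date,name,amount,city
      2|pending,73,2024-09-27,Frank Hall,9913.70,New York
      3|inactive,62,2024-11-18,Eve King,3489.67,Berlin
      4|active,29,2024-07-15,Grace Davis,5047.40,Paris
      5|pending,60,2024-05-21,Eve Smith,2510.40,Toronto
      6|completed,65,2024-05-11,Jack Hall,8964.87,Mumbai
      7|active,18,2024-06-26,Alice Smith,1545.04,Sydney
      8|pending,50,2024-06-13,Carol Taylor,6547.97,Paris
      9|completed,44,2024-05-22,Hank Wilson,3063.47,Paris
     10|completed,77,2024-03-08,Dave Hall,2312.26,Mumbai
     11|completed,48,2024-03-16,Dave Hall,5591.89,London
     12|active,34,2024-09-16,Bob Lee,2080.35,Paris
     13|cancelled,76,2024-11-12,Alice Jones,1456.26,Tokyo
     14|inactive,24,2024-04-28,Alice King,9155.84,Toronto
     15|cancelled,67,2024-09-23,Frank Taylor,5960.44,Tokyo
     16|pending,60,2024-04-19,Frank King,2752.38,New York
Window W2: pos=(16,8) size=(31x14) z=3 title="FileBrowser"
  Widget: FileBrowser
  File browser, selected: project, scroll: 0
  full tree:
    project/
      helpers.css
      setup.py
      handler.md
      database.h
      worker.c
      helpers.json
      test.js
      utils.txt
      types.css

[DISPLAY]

                                            
                                            
━━━━━━━━━━━━━━━━━━━┓                        
equencer           ┃                        
────┏━━━━━━━━━━━━━━━━━━━━━━━━━━━━━┓         
1234┃ FileBrowser                 ┃         
··█·┠─────────────────────────────┨         
···█┃> [-] project/               ┃         
··██┃    helpers.css              ┃━━━━━━━━━
█·█·┃    setup.py                 ┃leEditor 
    ┃    handler.md               ┃─────────
    ┃    database.h               ┃tus,age,d
    ┃    worker.c                 ┃ding,73,2
    ┃    helpers.json             ┃ctive,62,
    ┃    test.js                  ┃ive,29,20
    ┃    utils.txt                ┃ding,60,2
    ┃    types.css                ┃pleted,65
    ┗━━━━━━━━━━━━━━━━━━━━━━━━━━━━━┛ive,18,20


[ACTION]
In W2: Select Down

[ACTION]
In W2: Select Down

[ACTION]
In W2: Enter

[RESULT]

                                            
                                            
━━━━━━━━━━━━━━━━━━━┓                        
equencer           ┃                        
────┏━━━━━━━━━━━━━━━━━━━━━━━━━━━━━┓         
1234┃ FileBrowser                 ┃         
··█·┠─────────────────────────────┨         
···█┃  [-] project/               ┃         
··██┃    helpers.css              ┃━━━━━━━━━
█·█·┃  > setup.py                 ┃leEditor 
    ┃    handler.md               ┃─────────
    ┃    database.h               ┃tus,age,d
    ┃    worker.c                 ┃ding,73,2
    ┃    helpers.json             ┃ctive,62,
    ┃    test.js                  ┃ive,29,20
    ┃    utils.txt                ┃ding,60,2
    ┃    types.css                ┃pleted,65
    ┗━━━━━━━━━━━━━━━━━━━━━━━━━━━━━┛ive,18,20


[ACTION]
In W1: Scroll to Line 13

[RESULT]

                                            
                                            
━━━━━━━━━━━━━━━━━━━┓                        
equencer           ┃                        
────┏━━━━━━━━━━━━━━━━━━━━━━━━━━━━━┓         
1234┃ FileBrowser                 ┃         
··█·┠─────────────────────────────┨         
···█┃  [-] project/               ┃         
··██┃    helpers.css              ┃━━━━━━━━━
█·█·┃  > setup.py                 ┃leEditor 
    ┃    handler.md               ┃─────────
    ┃    database.h               ┃ding,50,2
    ┃    worker.c                 ┃pleted,44
    ┃    helpers.json             ┃pleted,77
    ┃    test.js                  ┃pleted,48
    ┃    utils.txt                ┃ive,34,20
    ┃    types.css                ┃celled,76
    ┗━━━━━━━━━━━━━━━━━━━━━━━━━━━━━┛ctive,24,


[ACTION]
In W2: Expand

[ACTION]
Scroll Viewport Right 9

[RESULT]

                                            
                                            
━━━━━━━━━━┓                                 
          ┃                                 
━━━━━━━━━━━━━━━━━━━━━━━━━┓                  
eBrowser                 ┃                  
─────────────────────────┨                  
] project/               ┃                  
helpers.css              ┃━━━━━━━━━━━━━━━━━━
setup.py                 ┃leEditor          
handler.md               ┃──────────────────
database.h               ┃ding,50,2024-06-1▲
worker.c                 ┃pleted,44,2024-05░
helpers.json             ┃pleted,77,2024-03░
test.js                  ┃pleted,48,2024-03░
utils.txt                ┃ive,34,2024-09-16░
types.css                ┃celled,76,2024-11░
━━━━━━━━━━━━━━━━━━━━━━━━━┛ctive,24,2024-04-░


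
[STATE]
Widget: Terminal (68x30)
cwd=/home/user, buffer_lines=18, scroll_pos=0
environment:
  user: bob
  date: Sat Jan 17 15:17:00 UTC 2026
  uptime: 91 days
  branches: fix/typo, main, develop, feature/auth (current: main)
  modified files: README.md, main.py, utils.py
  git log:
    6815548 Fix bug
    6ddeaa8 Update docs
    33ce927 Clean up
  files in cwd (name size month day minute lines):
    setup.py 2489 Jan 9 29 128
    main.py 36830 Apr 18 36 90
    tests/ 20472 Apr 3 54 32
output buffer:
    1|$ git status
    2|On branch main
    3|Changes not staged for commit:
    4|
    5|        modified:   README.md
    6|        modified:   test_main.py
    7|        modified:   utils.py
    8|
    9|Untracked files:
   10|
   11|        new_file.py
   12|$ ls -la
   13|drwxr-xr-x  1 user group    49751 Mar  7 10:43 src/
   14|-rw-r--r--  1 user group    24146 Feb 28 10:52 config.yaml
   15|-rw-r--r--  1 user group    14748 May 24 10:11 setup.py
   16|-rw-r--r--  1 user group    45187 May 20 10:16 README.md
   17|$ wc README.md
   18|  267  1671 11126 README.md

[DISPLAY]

$ git status                                                        
On branch main                                                      
Changes not staged for commit:                                      
                                                                    
        modified:   README.md                                       
        modified:   test_main.py                                    
        modified:   utils.py                                        
                                                                    
Untracked files:                                                    
                                                                    
        new_file.py                                                 
$ ls -la                                                            
drwxr-xr-x  1 user group    49751 Mar  7 10:43 src/                 
-rw-r--r--  1 user group    24146 Feb 28 10:52 config.yaml          
-rw-r--r--  1 user group    14748 May 24 10:11 setup.py             
-rw-r--r--  1 user group    45187 May 20 10:16 README.md            
$ wc README.md                                                      
  267  1671 11126 README.md                                         
$ █                                                                 
                                                                    
                                                                    
                                                                    
                                                                    
                                                                    
                                                                    
                                                                    
                                                                    
                                                                    
                                                                    
                                                                    


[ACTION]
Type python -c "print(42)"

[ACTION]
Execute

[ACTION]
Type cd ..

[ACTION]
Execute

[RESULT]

$ git status                                                        
On branch main                                                      
Changes not staged for commit:                                      
                                                                    
        modified:   README.md                                       
        modified:   test_main.py                                    
        modified:   utils.py                                        
                                                                    
Untracked files:                                                    
                                                                    
        new_file.py                                                 
$ ls -la                                                            
drwxr-xr-x  1 user group    49751 Mar  7 10:43 src/                 
-rw-r--r--  1 user group    24146 Feb 28 10:52 config.yaml          
-rw-r--r--  1 user group    14748 May 24 10:11 setup.py             
-rw-r--r--  1 user group    45187 May 20 10:16 README.md            
$ wc README.md                                                      
  267  1671 11126 README.md                                         
$ python -c "print(42)"                                             
42                                                                  
$ cd ..                                                             
                                                                    
$ █                                                                 
                                                                    
                                                                    
                                                                    
                                                                    
                                                                    
                                                                    
                                                                    


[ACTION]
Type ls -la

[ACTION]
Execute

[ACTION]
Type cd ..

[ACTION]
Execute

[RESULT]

$ git status                                                        
On branch main                                                      
Changes not staged for commit:                                      
                                                                    
        modified:   README.md                                       
        modified:   test_main.py                                    
        modified:   utils.py                                        
                                                                    
Untracked files:                                                    
                                                                    
        new_file.py                                                 
$ ls -la                                                            
drwxr-xr-x  1 user group    49751 Mar  7 10:43 src/                 
-rw-r--r--  1 user group    24146 Feb 28 10:52 config.yaml          
-rw-r--r--  1 user group    14748 May 24 10:11 setup.py             
-rw-r--r--  1 user group    45187 May 20 10:16 README.md            
$ wc README.md                                                      
  267  1671 11126 README.md                                         
$ python -c "print(42)"                                             
42                                                                  
$ cd ..                                                             
                                                                    
$ ls -la                                                            
-rw-r--r--  1 bob group     2489 Jan  9 10:29 setup.py              
-rw-r--r--  1 bob group    36830 Apr 18 10:36 main.py               
drwxr-xr-x  1 bob group    20472 Apr  3 10:54 tests/                
$ cd ..                                                             
                                                                    
$ █                                                                 
                                                                    


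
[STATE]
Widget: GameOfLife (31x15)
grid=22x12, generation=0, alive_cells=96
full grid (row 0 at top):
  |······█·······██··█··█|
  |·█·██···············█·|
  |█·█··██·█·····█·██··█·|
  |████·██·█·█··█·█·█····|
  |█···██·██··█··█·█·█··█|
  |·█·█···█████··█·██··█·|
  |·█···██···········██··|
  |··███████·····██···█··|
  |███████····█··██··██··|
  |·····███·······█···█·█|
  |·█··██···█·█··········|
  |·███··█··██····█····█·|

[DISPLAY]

Gen: 0                         
······█·······██··█··█         
·█·██···············█·         
█·█··██·█·····█·██··█·         
████·██·█·█··█·█·█····         
█···██·██··█··█·█·█··█         
·█·█···█████··█·██··█·         
·█···██···········██··         
··███████·····██···█··         
███████····█··██··██··         
·····███·······█···█·█         
·█··██···█·█··········         
·███··█··██····█····█·         
                               
                               


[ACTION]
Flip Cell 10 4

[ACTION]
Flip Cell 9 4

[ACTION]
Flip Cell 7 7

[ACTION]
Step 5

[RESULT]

Gen: 5                         
·█·················███         
█····█········██·██··█         
█·█···█·····██████··█·         
█··········█·█·███·███         
·····█···██·██······██         
····█···█·███·██····█·         
··██····█·█·█·██··██·█         
·········█····████·█··         
·········██······█····         
·················█·█··         
··················█···         
······················         
                               
                               


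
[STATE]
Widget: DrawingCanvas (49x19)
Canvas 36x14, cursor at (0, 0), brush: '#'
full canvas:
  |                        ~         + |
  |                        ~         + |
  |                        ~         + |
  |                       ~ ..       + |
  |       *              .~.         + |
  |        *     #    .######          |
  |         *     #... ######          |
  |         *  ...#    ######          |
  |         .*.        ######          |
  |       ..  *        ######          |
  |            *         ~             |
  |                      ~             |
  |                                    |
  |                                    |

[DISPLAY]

+                       ~         +              
                        ~         +              
                        ~         +              
                       ~ ..       +              
       *              .~.         +              
        *     #    .######                       
         *     #... ######                       
         *  ...#    ######                       
         .*.        ######                       
       ..  *        ######                       
            *         ~                          
                      ~                          
                                                 
                                                 
                                                 
                                                 
                                                 
                                                 
                                                 


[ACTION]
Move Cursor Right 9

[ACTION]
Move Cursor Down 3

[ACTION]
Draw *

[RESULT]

                        ~         +              
                        ~         +              
                        ~         +              
         *             ~ ..       +              
       *              .~.         +              
        *     #    .######                       
         *     #... ######                       
         *  ...#    ######                       
         .*.        ######                       
       ..  *        ######                       
            *         ~                          
                      ~                          
                                                 
                                                 
                                                 
                                                 
                                                 
                                                 
                                                 


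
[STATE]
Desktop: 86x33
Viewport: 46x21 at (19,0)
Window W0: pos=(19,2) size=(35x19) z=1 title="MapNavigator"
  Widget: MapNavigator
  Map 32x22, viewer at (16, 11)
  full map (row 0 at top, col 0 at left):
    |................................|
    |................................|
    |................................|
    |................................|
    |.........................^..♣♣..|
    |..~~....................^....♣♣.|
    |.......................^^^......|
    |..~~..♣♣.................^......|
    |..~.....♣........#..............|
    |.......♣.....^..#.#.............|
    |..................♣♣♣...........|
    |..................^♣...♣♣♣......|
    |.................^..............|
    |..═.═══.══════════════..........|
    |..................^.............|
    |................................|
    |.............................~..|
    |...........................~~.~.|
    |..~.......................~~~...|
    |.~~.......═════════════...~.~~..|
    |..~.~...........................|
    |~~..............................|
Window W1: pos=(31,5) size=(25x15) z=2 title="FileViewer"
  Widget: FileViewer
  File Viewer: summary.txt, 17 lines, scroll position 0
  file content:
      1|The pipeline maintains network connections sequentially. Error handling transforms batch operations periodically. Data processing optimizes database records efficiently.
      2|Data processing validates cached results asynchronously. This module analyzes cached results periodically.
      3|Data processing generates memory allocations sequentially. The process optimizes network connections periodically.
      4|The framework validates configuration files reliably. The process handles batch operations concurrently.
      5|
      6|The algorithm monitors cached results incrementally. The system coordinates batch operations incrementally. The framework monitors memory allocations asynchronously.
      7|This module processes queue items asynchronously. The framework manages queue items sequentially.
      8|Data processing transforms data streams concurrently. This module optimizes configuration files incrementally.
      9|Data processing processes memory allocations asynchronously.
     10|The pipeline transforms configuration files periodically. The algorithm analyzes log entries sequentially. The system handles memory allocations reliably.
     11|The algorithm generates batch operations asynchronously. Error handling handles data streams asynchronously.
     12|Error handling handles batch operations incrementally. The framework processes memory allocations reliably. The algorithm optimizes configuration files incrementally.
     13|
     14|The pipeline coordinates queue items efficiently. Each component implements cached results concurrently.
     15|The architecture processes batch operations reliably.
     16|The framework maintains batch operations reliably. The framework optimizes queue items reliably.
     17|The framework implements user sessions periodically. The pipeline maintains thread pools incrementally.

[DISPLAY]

                                              
                                              
┏━━━━━━━━━━━━━━━━━━━━━━━━━━━━━━━━━┓           
┃ MapNavigator                    ┃           
┠─────────────────────────────────┨           
┃...........┏━━━━━━━━━━━━━━━━━━━━━━━┓         
┃..~~.......┃ FileViewer            ┃         
┃...........┠───────────────────────┨         
┃..~~..♣♣...┃The pipeline maintains▲┃         
┃..~.....♣..┃Data processing valida█┃         
┃.......♣...┃Data processing genera░┃         
┃...........┃The framework validate░┃         
┃...........┃                      ░┃         
┃...........┃The algorithm monitors░┃         
┃..═.═══.═══┃This module processes ░┃         
┃...........┃Data processing transf░┃         
┃...........┃Data processing proces░┃         
┃...........┃The pipeline transform░┃         
┃...........┃The algorithm generate▼┃         
┃..~........┗━━━━━━━━━━━━━━━━━━━━━━━┛         
┗━━━━━━━━━━━━━━━━━━━━━━━━━━━━━━━━━┛           


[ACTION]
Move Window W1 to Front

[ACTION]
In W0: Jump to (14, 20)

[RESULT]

                                              
                                              
┏━━━━━━━━━━━━━━━━━━━━━━━━━━━━━━━━━┓           
┃ MapNavigator                    ┃           
┠─────────────────────────────────┨           
┃  ..═.═══.═┏━━━━━━━━━━━━━━━━━━━━━━━┓         
┃  .........┃ FileViewer            ┃         
┃  .........┠───────────────────────┨         
┃  .........┃The pipeline maintains▲┃         
┃  .........┃Data processing valida█┃         
┃  ..~......┃Data processing genera░┃         
┃  .~~......┃The framework validate░┃         
┃  ..~.~....┃                      ░┃         
┃  ~~.......┃The algorithm monitors░┃         
┃           ┃This module processes ░┃         
┃           ┃Data processing transf░┃         
┃           ┃Data processing proces░┃         
┃           ┃The pipeline transform░┃         
┃           ┃The algorithm generate▼┃         
┃           ┗━━━━━━━━━━━━━━━━━━━━━━━┛         
┗━━━━━━━━━━━━━━━━━━━━━━━━━━━━━━━━━┛           


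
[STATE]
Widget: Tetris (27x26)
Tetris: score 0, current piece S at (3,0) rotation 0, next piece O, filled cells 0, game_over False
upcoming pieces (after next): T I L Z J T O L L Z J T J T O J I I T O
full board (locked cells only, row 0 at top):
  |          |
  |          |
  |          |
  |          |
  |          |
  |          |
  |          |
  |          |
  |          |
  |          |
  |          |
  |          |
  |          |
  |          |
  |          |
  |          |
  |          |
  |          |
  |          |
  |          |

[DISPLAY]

    ░░    │Next:           
   ░░     │▓▓              
          │▓▓              
          │                
          │                
          │                
          │Score:          
          │0               
          │                
          │                
          │                
          │                
          │                
          │                
          │                
          │                
          │                
          │                
          │                
          │                
          │                
          │                
          │                
          │                
          │                
          │                


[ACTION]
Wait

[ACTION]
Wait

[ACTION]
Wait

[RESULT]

          │Next:           
          │▓▓              
          │▓▓              
    ░░    │                
   ░░     │                
          │                
          │Score:          
          │0               
          │                
          │                
          │                
          │                
          │                
          │                
          │                
          │                
          │                
          │                
          │                
          │                
          │                
          │                
          │                
          │                
          │                
          │                


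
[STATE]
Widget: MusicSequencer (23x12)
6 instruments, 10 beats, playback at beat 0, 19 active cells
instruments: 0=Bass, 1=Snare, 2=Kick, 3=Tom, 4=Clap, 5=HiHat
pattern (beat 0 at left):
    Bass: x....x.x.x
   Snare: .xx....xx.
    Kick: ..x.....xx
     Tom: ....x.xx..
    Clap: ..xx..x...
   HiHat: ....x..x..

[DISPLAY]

      ▼123456789       
  Bass█····█·█·█       
 Snare·██····██·       
  Kick··█·····██       
   Tom····█·██··       
  Clap··██··█···       
 HiHat····█··█··       
                       
                       
                       
                       
                       


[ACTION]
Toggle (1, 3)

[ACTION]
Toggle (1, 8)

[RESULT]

      ▼123456789       
  Bass█····█·█·█       
 Snare·███···█··       
  Kick··█·····██       
   Tom····█·██··       
  Clap··██··█···       
 HiHat····█··█··       
                       
                       
                       
                       
                       


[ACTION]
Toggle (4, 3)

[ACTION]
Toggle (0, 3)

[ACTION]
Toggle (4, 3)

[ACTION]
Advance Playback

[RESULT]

      0▼23456789       
  Bass█··█·█·█·█       
 Snare·███···█··       
  Kick··█·····██       
   Tom····█·██··       
  Clap··██··█···       
 HiHat····█··█··       
                       
                       
                       
                       
                       


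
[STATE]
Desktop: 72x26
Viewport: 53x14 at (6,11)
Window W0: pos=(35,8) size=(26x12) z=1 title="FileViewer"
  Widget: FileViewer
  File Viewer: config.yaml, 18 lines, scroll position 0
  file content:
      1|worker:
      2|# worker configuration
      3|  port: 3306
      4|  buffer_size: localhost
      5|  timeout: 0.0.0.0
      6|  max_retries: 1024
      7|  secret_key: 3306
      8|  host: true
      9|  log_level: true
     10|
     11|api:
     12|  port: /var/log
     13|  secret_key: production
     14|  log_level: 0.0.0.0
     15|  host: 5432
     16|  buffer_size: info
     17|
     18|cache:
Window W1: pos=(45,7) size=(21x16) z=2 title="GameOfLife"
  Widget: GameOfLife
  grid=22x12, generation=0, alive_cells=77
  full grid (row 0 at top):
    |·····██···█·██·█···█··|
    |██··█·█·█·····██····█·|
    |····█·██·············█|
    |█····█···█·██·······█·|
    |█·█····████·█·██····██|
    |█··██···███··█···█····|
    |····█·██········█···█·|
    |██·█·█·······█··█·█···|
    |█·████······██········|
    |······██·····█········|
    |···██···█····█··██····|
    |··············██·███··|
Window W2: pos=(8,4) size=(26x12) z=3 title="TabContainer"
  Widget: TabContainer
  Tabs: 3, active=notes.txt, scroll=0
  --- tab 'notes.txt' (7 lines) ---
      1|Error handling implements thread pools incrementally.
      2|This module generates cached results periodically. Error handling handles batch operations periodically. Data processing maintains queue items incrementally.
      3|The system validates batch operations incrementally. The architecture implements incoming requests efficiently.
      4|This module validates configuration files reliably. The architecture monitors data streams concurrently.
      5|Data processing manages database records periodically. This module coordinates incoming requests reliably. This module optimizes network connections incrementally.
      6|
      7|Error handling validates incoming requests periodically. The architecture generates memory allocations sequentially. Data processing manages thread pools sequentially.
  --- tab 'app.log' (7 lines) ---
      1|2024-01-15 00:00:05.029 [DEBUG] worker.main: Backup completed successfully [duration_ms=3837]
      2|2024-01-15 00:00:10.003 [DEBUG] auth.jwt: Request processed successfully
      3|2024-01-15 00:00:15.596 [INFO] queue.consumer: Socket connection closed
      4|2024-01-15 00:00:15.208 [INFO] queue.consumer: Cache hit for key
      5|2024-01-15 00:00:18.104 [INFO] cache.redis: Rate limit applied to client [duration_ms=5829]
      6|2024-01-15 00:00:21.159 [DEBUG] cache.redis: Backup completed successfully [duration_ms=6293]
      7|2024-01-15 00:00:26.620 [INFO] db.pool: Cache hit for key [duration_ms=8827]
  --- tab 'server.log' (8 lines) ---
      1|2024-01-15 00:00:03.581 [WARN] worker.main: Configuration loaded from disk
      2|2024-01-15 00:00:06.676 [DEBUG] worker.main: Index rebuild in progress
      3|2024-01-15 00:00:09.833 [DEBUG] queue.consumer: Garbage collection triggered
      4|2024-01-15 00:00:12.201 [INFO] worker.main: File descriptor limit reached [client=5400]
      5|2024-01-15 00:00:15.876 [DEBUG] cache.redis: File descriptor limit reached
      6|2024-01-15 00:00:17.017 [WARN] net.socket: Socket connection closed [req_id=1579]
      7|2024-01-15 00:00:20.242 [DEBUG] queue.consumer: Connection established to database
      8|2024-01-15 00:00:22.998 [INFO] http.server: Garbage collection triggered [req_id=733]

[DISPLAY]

  ┃The system validates bat┃ ┃worker:  ┃····██···█·██
  ┃This module validates co┃ ┃# worker ┃█··█·█·█·····
  ┃Data processing manages ┃ ┃  port: 3┃···█·██······
  ┃                        ┃ ┃  buffer_┃····█···█·██·
  ┗━━━━━━━━━━━━━━━━━━━━━━━━┛ ┃  timeout┃·█····████·█·
                             ┃  max_ret┃··██···███··█
                             ┃  secret_┃···█·██······
                             ┃  host: t┃█·█·█·······█
                             ┗━━━━━━━━━┃·████······██
                                       ┃·····██·····█
                                       ┃··██···█····█
                                       ┗━━━━━━━━━━━━━
                                                     
                                                     


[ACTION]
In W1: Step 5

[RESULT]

  ┃The system validates bat┃ ┃worker:  ┃·············
  ┃This module validates co┃ ┃# worker ┃··███·█······
  ┃Data processing manages ┃ ┃  port: 3┃··███··██····
  ┃                        ┃ ┃  buffer_┃·███··██·····
  ┗━━━━━━━━━━━━━━━━━━━━━━━━┛ ┃  timeout┃·█····█······
                             ┃  max_ret┃██··███···█··
                             ┃  secret_┃·█··███····██
                             ┃  host: t┃··█··█·····██
                             ┗━━━━━━━━━┃·█··█········
                                       ┃·██·█········
                                       ┃·██··█·······
                                       ┗━━━━━━━━━━━━━
                                                     
                                                     


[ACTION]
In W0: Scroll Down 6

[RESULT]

  ┃The system validates bat┃ ┃  secret_┃·············
  ┃This module validates co┃ ┃  host: t┃··███·█······
  ┃Data processing manages ┃ ┃  log_lev┃··███··██····
  ┃                        ┃ ┃         ┃·███··██·····
  ┗━━━━━━━━━━━━━━━━━━━━━━━━┛ ┃api:     ┃·█····█······
                             ┃  port: /┃██··███···█··
                             ┃  secret_┃·█··███····██
                             ┃  log_lev┃··█··█·····██
                             ┗━━━━━━━━━┃·█··█········
                                       ┃·██·█········
                                       ┃·██··█·······
                                       ┗━━━━━━━━━━━━━
                                                     
                                                     


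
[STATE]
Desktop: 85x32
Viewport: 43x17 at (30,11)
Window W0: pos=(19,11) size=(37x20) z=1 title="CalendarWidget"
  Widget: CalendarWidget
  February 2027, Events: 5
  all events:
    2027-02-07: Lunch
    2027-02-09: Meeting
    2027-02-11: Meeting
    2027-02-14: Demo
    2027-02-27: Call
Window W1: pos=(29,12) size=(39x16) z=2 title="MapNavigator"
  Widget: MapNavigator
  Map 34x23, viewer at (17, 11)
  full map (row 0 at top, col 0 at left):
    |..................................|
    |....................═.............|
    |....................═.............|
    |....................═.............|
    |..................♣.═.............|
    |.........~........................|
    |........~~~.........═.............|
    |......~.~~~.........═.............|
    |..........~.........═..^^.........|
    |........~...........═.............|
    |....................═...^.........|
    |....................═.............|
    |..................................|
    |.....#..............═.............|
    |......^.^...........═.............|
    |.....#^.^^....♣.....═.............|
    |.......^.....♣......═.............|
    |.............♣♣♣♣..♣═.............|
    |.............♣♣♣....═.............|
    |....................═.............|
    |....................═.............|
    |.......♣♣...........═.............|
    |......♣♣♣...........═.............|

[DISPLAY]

━━━━━━━━━━━━━━━━━━━━━━━━━┓                 
━━━━━━━━━━━━━━━━━━━━━━━━━━━━━━━━━━━━━┓     
 MapNavigator                        ┃     
─────────────────────────────────────┨     
 .........~........................  ┃     
 ........~~~.........═.............  ┃     
 ......~.~~~.........═.............  ┃     
 ..........~.........═..^^.........  ┃     
 ........~...........═.............  ┃     
 ....................═...^.........  ┃     
 .................@..═.............  ┃     
 ..................................  ┃     
 .....#..............═.............  ┃     
 ......^.^...........═.............  ┃     
 .....#^.^^....♣.....═.............  ┃     
 .......^.....♣......═.............  ┃     
━━━━━━━━━━━━━━━━━━━━━━━━━━━━━━━━━━━━━┛     


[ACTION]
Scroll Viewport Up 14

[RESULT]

                                           
                                           
                                           
                                           
                                           
                                           
                                           
                                           
                                           
                                           
                                           
━━━━━━━━━━━━━━━━━━━━━━━━━┓                 
━━━━━━━━━━━━━━━━━━━━━━━━━━━━━━━━━━━━━┓     
 MapNavigator                        ┃     
─────────────────────────────────────┨     
 .........~........................  ┃     
 ........~~~.........═.............  ┃     


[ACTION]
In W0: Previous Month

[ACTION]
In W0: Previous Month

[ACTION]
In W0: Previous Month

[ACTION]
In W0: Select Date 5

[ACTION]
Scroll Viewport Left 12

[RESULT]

                                           
                                           
                                           
                                           
                                           
                                           
                                           
                                           
                                           
                                           
                                           
 ┏━━━━━━━━━━━━━━━━━━━━━━━━━━━━━━━━━━━┓     
 ┃ Calendar┏━━━━━━━━━━━━━━━━━━━━━━━━━━━━━━━
 ┠─────────┃ MapNavigator                  
 ┃         ┠───────────────────────────────
 ┃Mo Tu We ┃ .........~....................
 ┃         ┃ ........~~~.........═.........
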